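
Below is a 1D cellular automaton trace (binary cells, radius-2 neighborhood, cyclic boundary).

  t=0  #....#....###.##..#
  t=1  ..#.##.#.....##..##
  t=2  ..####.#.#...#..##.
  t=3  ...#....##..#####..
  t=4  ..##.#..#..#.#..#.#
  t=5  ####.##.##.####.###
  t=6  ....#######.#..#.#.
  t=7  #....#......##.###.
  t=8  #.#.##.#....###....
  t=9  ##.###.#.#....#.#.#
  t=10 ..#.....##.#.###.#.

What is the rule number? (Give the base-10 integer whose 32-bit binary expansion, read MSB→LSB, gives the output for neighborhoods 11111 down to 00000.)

  #####|.  b31=0 t=3,i=14
  ####.|.  b30=0 t=2,i=4
  ###.#|.  b29=0 t=0,i=12
  ###..|#  b28=1 t=3,i=16
  ##.##|#  b27=1 t=0,i=13
  ##.#.|.  b26=0 t=1,i=6
  ##..#|.  b25=0 t=0,i=16
  ##...|.  b24=0 t=0,i=1
  #.###|.  b23=0 t=5,i=11
  #.##.|#  b22=1 t=0,i=14
  #.#.#|.  b21=0 t=2,i=7
  #.#..|#  b20=1 t=1,i=7
  #..##|#  b19=1 t=0,i=17
  #..#.|.  b18=0 t=1,i=1
  #...#|.  b17=0 t=2,i=0
  #....|#  b16=1 t=0,i=2
  .####|#  b15=1 t=2,i=3
  .###.|.  b14=0 t=0,i=11
  .##.#|#  b13=1 t=1,i=5
  .##..|.  b12=0 t=0,i=0
  .#.##|#  b11=1 t=1,i=3
  .#.#.|#  b10=1 t=2,i=8
  .#..#|#  b9=1 t=2,i=14
  .#...|.  b8=0 t=0,i=6
  ..###|.  b7=0 t=0,i=10
  ..##.|#  b6=1 t=0,i=18
  ..#.#|#  b5=1 t=1,i=2
  ..#..|#  b4=1 t=0,i=5
  ...##|.  b3=0 t=0,i=9
  ...#.|#  b2=1 t=0,i=4
  ....#|.  b1=0 t=0,i=3
  .....|.  b0=0 t=1,i=10
  bits 00011000010110011010111001110100 = 408530548

408530548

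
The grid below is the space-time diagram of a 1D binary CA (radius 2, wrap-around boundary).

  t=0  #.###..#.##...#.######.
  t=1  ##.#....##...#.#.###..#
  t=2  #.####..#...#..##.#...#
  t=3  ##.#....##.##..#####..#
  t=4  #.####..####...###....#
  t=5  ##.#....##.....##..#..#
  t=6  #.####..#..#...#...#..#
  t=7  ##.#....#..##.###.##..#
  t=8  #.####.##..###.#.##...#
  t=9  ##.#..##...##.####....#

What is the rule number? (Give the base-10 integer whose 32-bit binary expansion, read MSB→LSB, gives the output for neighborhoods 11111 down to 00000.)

  ##### -> #   bit 31 = 1  t=0,i=18
  ####. -> .   bit 30 = 0  t=0,i=20
  ###.# -> .   bit 29 = 0  t=0,i=21
  ###.. -> .   bit 28 = 0  t=0,i=4
  ##.## -> #   bit 27 = 1  t=2,i=1
  ##.#. -> #   bit 26 = 1  t=0,i=22
  ##..# -> .   bit 25 = 0  t=0,i=5
  ##... -> .   bit 24 = 0  t=0,i=11
  #.### -> .   bit 23 = 0  t=0,i=2
  #.##. -> #   bit 22 = 1  t=0,i=9
  #.#.# -> #   bit 21 = 1  t=0,i=0
  #.#.. -> #   bit 20 = 1  t=1,i=3
  #..## -> .   bit 19 = 0  t=1,i=21
  #..#. -> .   bit 18 = 0  t=0,i=6
  #...# -> .   bit 17 = 0  t=0,i=12
  #.... -> #   bit 16 = 1  t=1,i=5
  .#### -> #   bit 15 = 1  t=0,i=17
  .###. -> #   bit 14 = 1  t=0,i=3
  .##.# -> #   bit 13 = 1  t=2,i=0
  .##.. -> .   bit 12 = 0  t=0,i=10
  .#.## -> #   bit 11 = 1  t=0,i=1
  .#.#. -> .   bit 10 = 0  t=1,i=14
  .#..# -> .   bit 9 = 0  t=2,i=13
  .#... -> #   bit 8 = 1  t=1,i=4
  ..### -> #   bit 7 = 1  t=1,i=22
  ..##. -> #   bit 6 = 1  t=1,i=8
  ..#.# -> .   bit 5 = 0  t=0,i=7
  ..#.. -> #   bit 4 = 1  t=2,i=8
  ...## -> .   bit 3 = 0  t=1,i=7
  ...#. -> #   bit 2 = 1  t=0,i=13
  ....# -> .   bit 1 = 0  t=1,i=6
  ..... -> .   bit 0 = 0  t=5,i=12
  bits 10001100011100011110100111010100 = 2356275668

2356275668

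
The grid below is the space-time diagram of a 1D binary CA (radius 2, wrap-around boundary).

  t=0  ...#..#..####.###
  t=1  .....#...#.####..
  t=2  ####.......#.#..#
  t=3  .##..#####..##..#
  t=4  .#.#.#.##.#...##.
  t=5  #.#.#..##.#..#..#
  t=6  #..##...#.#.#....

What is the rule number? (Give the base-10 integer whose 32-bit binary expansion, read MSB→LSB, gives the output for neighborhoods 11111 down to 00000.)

3939837067

  #####|#  b31=1 t=2,i=1
  ####.|#  b30=1 t=0,i=11
  ###.#|#  b29=1 t=0,i=12
  ###..|.  b28=0 t=0,i=16
  ##.##|#  b27=1 t=0,i=13
  ##.#.|.  b26=0 t=4,i=9
  ##..#|#  b25=1 t=3,i=3
  ##...|.  b24=0 t=0,i=0
  #.###|#  b23=1 t=0,i=14
  #.##.|#  b22=1 t=3,i=1
  #.#.#|.  b21=0 t=4,i=3
  #.#..|#  b20=1 t=2,i=13
  #..##|.  b19=0 t=0,i=8
  #..#.|#  b18=1 t=0,i=5
  #...#|.  b17=0 t=0,i=1
  #....|#  b16=1 t=1,i=16
  .####|.  b15=0 t=0,i=10
  .###.|.  b14=0 t=0,i=15
  .##.#|#  b13=1 t=4,i=8
  .##..|.  b12=0 t=3,i=2
  .#.##|.  b11=0 t=1,i=10
  .#.#.|#  b10=1 t=2,i=12
  .#..#|.  b9=0 t=0,i=4
  .#...|.  b8=0 t=1,i=6
  ..###|#  b7=1 t=0,i=9
  ..##.|.  b6=0 t=3,i=12
  ..#.#|.  b5=0 t=1,i=9
  ..#..|.  b4=0 t=0,i=3
  ...##|#  b3=1 t=4,i=13
  ...#.|.  b2=0 t=0,i=2
  ....#|#  b1=1 t=1,i=3
  .....|#  b0=1 t=1,i=0
  bits 11101010110101010010010010001011 = 3939837067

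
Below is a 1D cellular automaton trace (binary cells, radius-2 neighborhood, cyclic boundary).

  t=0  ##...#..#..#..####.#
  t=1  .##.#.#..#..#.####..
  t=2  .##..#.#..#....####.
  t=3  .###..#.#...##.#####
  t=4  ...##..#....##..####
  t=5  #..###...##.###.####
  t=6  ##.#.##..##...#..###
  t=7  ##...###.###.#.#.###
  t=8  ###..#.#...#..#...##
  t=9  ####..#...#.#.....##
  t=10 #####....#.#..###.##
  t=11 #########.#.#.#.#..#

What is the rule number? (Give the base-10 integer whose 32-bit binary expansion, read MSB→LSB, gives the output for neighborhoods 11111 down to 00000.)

4081170119

  #####|#  b31=1 t=3,i=17
  ####.|#  b30=1 t=0,i=16
  ###.#|#  b29=1 t=0,i=17
  ###..|#  b28=1 t=0,i=1
  ##.##|.  b27=0 t=0,i=18
  ##.#.|.  b26=0 t=1,i=3
  ##..#|#  b25=1 t=2,i=3
  ##...|#  b24=1 t=0,i=2
  #.###|.  b23=0 t=0,i=19
  #.##.|#  b22=1 t=6,i=5
  #.#.#|.  b21=0 t=1,i=4
  #.#..|.  b20=0 t=1,i=6
  #..##|.  b19=0 t=0,i=13
  #..#.|.  b18=0 t=0,i=7
  #...#|.  b17=0 t=0,i=3
  #....|#  b16=1 t=2,i=12
  .####|#  b15=1 t=0,i=15
  .###.|.  b14=0 t=0,i=0
  .##.#|#  b13=1 t=1,i=2
  .##..|#  b12=1 t=2,i=2
  .#.##|.  b11=0 t=1,i=13
  .#.#.|#  b10=1 t=1,i=5
  .#..#|#  b9=1 t=0,i=6
  .#...|.  b8=0 t=2,i=11
  ..###|#  b7=1 t=0,i=14
  ..##.|#  b6=1 t=1,i=1
  ..#.#|.  b5=0 t=1,i=12
  ..#..|.  b4=0 t=0,i=5
  ...##|.  b3=0 t=1,i=0
  ...#.|#  b2=1 t=0,i=4
  ....#|#  b1=1 t=2,i=13
  .....|#  b0=1 t=9,i=15
  bits 11110011010000011011011011000111 = 4081170119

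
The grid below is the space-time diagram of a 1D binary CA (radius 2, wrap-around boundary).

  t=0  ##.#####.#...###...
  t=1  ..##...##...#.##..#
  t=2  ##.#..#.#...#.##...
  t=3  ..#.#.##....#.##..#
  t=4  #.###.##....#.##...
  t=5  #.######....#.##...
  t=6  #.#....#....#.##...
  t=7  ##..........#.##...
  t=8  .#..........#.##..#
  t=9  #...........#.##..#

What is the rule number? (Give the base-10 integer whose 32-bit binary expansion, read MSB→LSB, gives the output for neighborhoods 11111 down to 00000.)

  nb #####: next=.  (t=0,i=5, bit31=0)
  nb ####.: next=.  (t=0,i=6, bit30=0)
  nb ###.#: next=#  (t=0,i=7, bit29=1)
  nb ###..: next=#  (t=0,i=15, bit28=1)
  nb ##.##: next=#  (t=0,i=2, bit27=1)
  nb ##.#.: next=#  (t=0,i=8, bit26=1)
  nb ##..#: next=.  (t=1,i=16, bit25=0)
  nb ##...: next=.  (t=0,i=16, bit24=0)
  nb #.###: next=#  (t=0,i=3, bit23=1)
  nb #.##.: next=#  (t=1,i=14, bit22=1)
  nb #.#.#: next=#  (t=3,i=4, bit21=1)
  nb #.#..: next=.  (t=0,i=9, bit20=0)
  nb #..##: next=#  (t=1,i=1, bit19=1)
  nb #..#.: next=.  (t=1,i=17, bit18=0)
  nb #...#: next=.  (t=0,i=11, bit17=0)
  nb #....: next=.  (t=3,i=9, bit16=0)
  nb .####: next=.  (t=0,i=4, bit15=0)
  nb .###.: next=#  (t=0,i=14, bit14=1)
  nb .##.#: next=.  (t=0,i=1, bit13=0)
  nb .##..: next=#  (t=1,i=3, bit12=1)
  nb .#.##: next=.  (t=1,i=13, bit11=0)
  nb .#.#.: next=#  (t=2,i=7, bit10=1)
  nb .#..#: next=#  (t=1,i=0, bit9=1)
  nb .#...: next=.  (t=0,i=10, bit8=0)
  nb ..###: next=.  (t=0,i=13, bit7=0)
  nb ..##.: next=.  (t=0,i=0, bit6=0)
  nb ..#.#: next=#  (t=1,i=12, bit5=1)
  nb ..#..: next=.  (t=1,i=18, bit4=0)
  nb ...##: next=#  (t=0,i=12, bit3=1)
  nb ...#.: next=.  (t=1,i=11, bit2=0)
  nb ....#: next=.  (t=3,i=10, bit1=0)
  nb .....: next=.  (t=7,i=4, bit0=0)
  bits 00111100111010000101011000101000 = 1021859368

1021859368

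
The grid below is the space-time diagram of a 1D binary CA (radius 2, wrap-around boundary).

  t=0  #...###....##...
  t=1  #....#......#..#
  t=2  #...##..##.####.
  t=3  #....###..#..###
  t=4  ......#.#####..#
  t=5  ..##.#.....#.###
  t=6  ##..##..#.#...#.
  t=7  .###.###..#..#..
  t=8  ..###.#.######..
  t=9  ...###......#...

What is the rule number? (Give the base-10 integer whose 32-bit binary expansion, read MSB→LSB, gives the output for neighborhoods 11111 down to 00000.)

1847349781

  ##### -> .   bit 31 = 0  t=4,i=10
  ####. -> #   bit 30 = 1  t=2,i=13
  ###.# -> #   bit 29 = 1  t=2,i=14
  ###.. -> .   bit 28 = 0  t=0,i=6
  ##.## -> #   bit 27 = 1  t=2,i=10
  ##.#. -> #   bit 26 = 1  t=2,i=15
  ##..# -> #   bit 25 = 1  t=2,i=6
  ##... -> .   bit 24 = 0  t=0,i=7
  #.### -> .   bit 23 = 0  t=2,i=11
  #.##. -> .   bit 22 = 0  t=6,i=0
  #.#.# -> .   bit 21 = 0  t=8,i=6
  #.#.. -> #   bit 20 = 1  t=2,i=0
  #..## -> #   bit 19 = 1  t=1,i=14
  #..#. -> #   bit 18 = 1  t=3,i=9
  #...# -> .   bit 17 = 0  t=0,i=2
  #.... -> .   bit 16 = 0  t=0,i=8
  .#### -> .   bit 15 = 0  t=2,i=12
  .###. -> #   bit 14 = 1  t=0,i=5
  .##.# -> .   bit 13 = 0  t=2,i=9
  .##.. -> #   bit 12 = 1  t=0,i=12
  .#.## -> .   bit 11 = 0  t=4,i=7
  .#.#. -> .   bit 10 = 0  t=6,i=9
  .#..# -> #   bit 9 = 1  t=1,i=13
  .#... -> .   bit 8 = 0  t=0,i=1
  ..### -> .   bit 7 = 0  t=0,i=4
  ..##. -> .   bit 6 = 0  t=0,i=11
  ..#.# -> .   bit 5 = 0  t=4,i=6
  ..#.. -> #   bit 4 = 1  t=0,i=0
  ...## -> .   bit 3 = 0  t=0,i=3
  ...#. -> #   bit 2 = 1  t=0,i=15
  ....# -> .   bit 1 = 0  t=0,i=9
  ..... -> #   bit 0 = 1  t=1,i=8
  bits 01101110000111000101001000010101 = 1847349781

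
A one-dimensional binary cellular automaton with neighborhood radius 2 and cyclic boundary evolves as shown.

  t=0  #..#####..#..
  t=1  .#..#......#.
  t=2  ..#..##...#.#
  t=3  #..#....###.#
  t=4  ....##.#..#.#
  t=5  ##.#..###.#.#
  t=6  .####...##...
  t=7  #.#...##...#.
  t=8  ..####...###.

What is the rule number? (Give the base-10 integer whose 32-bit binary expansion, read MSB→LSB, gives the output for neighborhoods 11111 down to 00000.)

  #####|.  b31=0 t=0,i=5
  ####.|.  b30=0 t=0,i=6
  ###.#|#  b29=1 t=3,i=10
  ###..|.  b28=0 t=0,i=7
  ##.##|.  b27=0 t=3,i=11
  ##.#.|#  b26=1 t=4,i=6
  ##..#|.  b25=0 t=0,i=8
  ##...|.  b24=0 t=2,i=7
  #.###|.  b23=0 t=5,i=12
  #.##.|#  b22=1 t=3,i=12
  #.#.#|.  b21=0 t=5,i=10
  #.#..|#  b20=1 t=2,i=12
  #..##|.  b19=0 t=0,i=2
  #..#.|.  b18=0 t=0,i=9
  #...#|#  b17=1 t=2,i=8
  #....|#  b16=1 t=1,i=6
  .####|#  b15=1 t=0,i=4
  .###.|.  b14=0 t=3,i=9
  .##.#|.  b13=0 t=4,i=5
  .##..|.  b12=0 t=2,i=6
  .#.##|.  b11=0 t=5,i=11
  .#.#.|.  b10=0 t=2,i=11
  .#..#|#  b9=1 t=0,i=1
  .#...|#  b8=1 t=1,i=5
  ..###|.  b7=0 t=0,i=3
  ..##.|.  b6=0 t=2,i=5
  ..#.#|#  b5=1 t=2,i=10
  ..#..|.  b4=0 t=0,i=0
  ...##|#  b3=1 t=3,i=7
  ...#.|#  b2=1 t=1,i=10
  ....#|.  b1=0 t=1,i=9
  .....|.  b0=0 t=1,i=7
  bits 00100100010100111000001100101100 = 609452844

609452844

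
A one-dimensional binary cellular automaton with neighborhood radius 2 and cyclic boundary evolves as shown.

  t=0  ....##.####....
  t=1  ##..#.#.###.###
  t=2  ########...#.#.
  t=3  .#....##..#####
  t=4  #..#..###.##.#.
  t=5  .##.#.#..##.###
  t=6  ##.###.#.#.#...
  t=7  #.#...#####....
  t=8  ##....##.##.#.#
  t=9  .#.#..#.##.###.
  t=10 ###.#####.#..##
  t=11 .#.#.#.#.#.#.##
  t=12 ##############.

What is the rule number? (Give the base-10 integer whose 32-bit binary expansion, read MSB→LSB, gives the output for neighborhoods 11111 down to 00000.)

1583718117

  [31] ##### => .  t=1,i=14
  [30] ####. => #  t=0,i=9
  [29] ###.# => .  t=1,i=10
  [28] ###.. => #  t=0,i=10
  [27] ##.## => #  t=0,i=6
  [26] ##.#. => #  t=3,i=0
  [25] ##..# => #  t=1,i=2
  [24] ##... => .  t=0,i=11
  [23] #.### => .  t=0,i=7
  [22] #.##. => #  t=4,i=10
  [21] #.#.# => #  t=1,i=6
  [20] #.#.. => .  t=3,i=1
  [19] #..## => .  t=3,i=9
  [18] #..#. => #  t=1,i=3
  [17] #...# => .  t=2,i=9
  [16] #.... => #  t=0,i=12
  [15] .#### => #  t=0,i=8
  [14] .###. => .  t=1,i=9
  [13] .##.# => .  t=0,i=5
  [12] .##.. => #  t=3,i=7
  [11] .#.## => #  t=1,i=7
  [10] .#.#. => #  t=1,i=5
  [9] .#..# => #  t=4,i=1
  [8] .#... => .  t=3,i=2
  [7] ..### => #  t=3,i=10
  [6] ..##. => #  t=0,i=4
  [5] ..#.# => #  t=1,i=4
  [4] ..#.. => .  t=4,i=3
  [3] ...## => .  t=0,i=3
  [2] ...#. => #  t=2,i=10
  [1] ....# => .  t=0,i=2
  [0] ..... => #  t=0,i=0
  bits 01011110011001011001111011100101 = 1583718117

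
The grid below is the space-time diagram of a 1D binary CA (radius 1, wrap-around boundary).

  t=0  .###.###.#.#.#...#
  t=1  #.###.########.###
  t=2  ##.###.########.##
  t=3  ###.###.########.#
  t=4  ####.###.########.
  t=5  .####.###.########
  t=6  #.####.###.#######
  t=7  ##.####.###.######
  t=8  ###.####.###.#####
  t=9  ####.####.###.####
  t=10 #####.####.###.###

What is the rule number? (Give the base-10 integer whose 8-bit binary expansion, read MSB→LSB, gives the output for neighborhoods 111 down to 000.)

231

  nb ###: next=#  (t=0,i=2, bit7=1)
  nb ##.: next=#  (t=0,i=3, bit6=1)
  nb #.#: next=#  (t=0,i=0, bit5=1)
  nb #..: next=.  (t=0,i=14, bit4=0)
  nb .##: next=.  (t=0,i=1, bit3=0)
  nb .#.: next=#  (t=0,i=9, bit2=1)
  nb ..#: next=#  (t=0,i=16, bit1=1)
  nb ...: next=#  (t=0,i=15, bit0=1)
  bits 11100111 = 231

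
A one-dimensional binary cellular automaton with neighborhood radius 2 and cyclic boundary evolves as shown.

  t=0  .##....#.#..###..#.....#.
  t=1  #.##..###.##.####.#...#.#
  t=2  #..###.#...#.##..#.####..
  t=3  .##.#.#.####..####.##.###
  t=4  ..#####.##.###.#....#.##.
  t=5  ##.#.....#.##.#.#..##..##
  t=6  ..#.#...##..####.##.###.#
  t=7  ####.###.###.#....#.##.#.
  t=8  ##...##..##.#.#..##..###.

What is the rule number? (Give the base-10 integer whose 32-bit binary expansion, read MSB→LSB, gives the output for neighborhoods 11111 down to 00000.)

  #####|.  b31=0 t=4,i=4
  ####.|.  b30=0 t=1,i=15
  ###.#|.  b29=0 t=1,i=8
  ###..|#  b28=1 t=0,i=14
  ##.##|.  b27=0 t=1,i=1
  ##.#.|#  b26=1 t=1,i=17
  ##..#|#  b25=1 t=0,i=15
  ##...|#  b24=1 t=0,i=3
  #.###|#  b23=1 t=1,i=13
  #.##.|.  b22=0 t=1,i=2
  #.#.#|#  b21=1 t=3,i=4
  #.#..|.  b20=0 t=0,i=9
  #..##|#  b19=1 t=0,i=0
  #..#.|#  b18=1 t=0,i=16
  #...#|#  b17=1 t=1,i=20
  #....|.  b16=0 t=0,i=4
  .####|#  b15=1 t=1,i=14
  .###.|#  b14=1 t=0,i=13
  .##.#|#  b13=1 t=1,i=0
  .##..|#  b12=1 t=0,i=2
  .#.##|.  b11=0 t=1,i=23
  .#.#.|#  b10=1 t=0,i=8
  .#..#|#  b9=1 t=0,i=10
  .#...|#  b8=1 t=0,i=18
  ..###|.  b7=0 t=0,i=12
  ..##.|.  b6=0 t=0,i=1
  ..#.#|#  b5=1 t=0,i=7
  ..#..|.  b4=0 t=0,i=17
  ...##|#  b3=1 t=4,i=1
  ...#.|#  b2=1 t=0,i=6
  ....#|.  b1=0 t=0,i=5
  .....|.  b0=0 t=0,i=20
  bits 00010111101011101111011100101100 = 397342508

397342508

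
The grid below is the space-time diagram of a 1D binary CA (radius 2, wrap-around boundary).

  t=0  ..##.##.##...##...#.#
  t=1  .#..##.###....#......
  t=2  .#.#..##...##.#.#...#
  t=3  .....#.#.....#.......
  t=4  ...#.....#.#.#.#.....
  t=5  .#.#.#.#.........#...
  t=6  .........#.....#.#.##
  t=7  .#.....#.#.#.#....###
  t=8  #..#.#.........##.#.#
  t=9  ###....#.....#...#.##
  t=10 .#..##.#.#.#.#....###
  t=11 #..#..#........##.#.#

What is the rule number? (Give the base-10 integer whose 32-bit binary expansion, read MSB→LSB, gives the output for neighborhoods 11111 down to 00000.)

  [31] ##### => .  t=9,i=0
  [30] ####. => #  t=9,i=1
  [29] ###.# => #  t=7,i=20
  [28] ###.. => .  t=1,i=9
  [27] ##.## => #  t=0,i=4
  [26] ##.#. => #  t=2,i=13
  [25] ##..# => #  t=8,i=1
  [24] ##... => .  t=0,i=10
  [23] #.### => #  t=1,i=7
  [22] #.##. => #  t=0,i=5
  [21] #.#.# => .  t=2,i=1
  [20] #.#.. => .  t=0,i=20
  [19] #..## => #  t=0,i=1
  [18] #..#. => #  t=8,i=2
  [17] #...# => .  t=0,i=11
  [16] #.... => #  t=1,i=11
  [15] .#### => #  t=9,i=20
  [14] .###. => .  t=1,i=8
  [13] .##.# => .  t=0,i=3
  [12] .##.. => #  t=0,i=9
  [11] .#.## => #  t=6,i=18
  [10] .#.#. => .  t=0,i=19
  [9] .#..# => .  t=0,i=0
  [8] .#... => .  t=1,i=15
  [7] ..### => #  t=7,i=18
  [6] ..##. => .  t=0,i=2
  [5] ..#.# => .  t=0,i=18
  [4] ..#.. => #  t=1,i=1
  [3] ...## => .  t=0,i=12
  [2] ...#. => .  t=0,i=17
  [1] ....# => #  t=1,i=12
  [0] ..... => .  t=1,i=17
  bits 01101110110011011001100010010010 = 1858967698

1858967698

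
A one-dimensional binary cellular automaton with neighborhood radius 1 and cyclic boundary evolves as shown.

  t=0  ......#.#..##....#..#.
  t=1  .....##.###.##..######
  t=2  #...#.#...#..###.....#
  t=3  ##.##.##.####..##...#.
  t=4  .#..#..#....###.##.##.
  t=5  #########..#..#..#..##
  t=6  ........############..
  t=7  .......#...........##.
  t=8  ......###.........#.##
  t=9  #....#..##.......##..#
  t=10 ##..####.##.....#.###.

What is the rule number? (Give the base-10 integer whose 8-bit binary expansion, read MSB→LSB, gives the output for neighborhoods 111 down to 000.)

  nb ###: next=.  (t=1,i=9, bit7=0)
  nb ##.: next=#  (t=0,i=12, bit6=1)
  nb #.#: next=.  (t=0,i=7, bit5=0)
  nb #..: next=#  (t=0,i=9, bit4=1)
  nb .##: next=.  (t=0,i=11, bit3=0)
  nb .#.: next=#  (t=0,i=6, bit2=1)
  nb ..#: next=#  (t=0,i=5, bit1=1)
  nb ...: next=.  (t=0,i=0, bit0=0)
  bits 01010110 = 86

86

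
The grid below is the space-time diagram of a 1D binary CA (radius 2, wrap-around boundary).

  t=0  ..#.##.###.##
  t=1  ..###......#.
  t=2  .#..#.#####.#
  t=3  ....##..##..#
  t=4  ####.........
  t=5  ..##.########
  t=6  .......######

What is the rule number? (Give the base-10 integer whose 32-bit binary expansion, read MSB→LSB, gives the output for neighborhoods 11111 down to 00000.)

3496020271

  [31] ##### => #  t=2,i=8
  [30] ####. => #  t=2,i=9
  [29] ###.# => .  t=0,i=9
  [28] ###.. => #  t=1,i=4
  [27] ##.## => .  t=0,i=6
  [26] ##.#. => .  t=2,i=11
  [25] ##..# => .  t=0,i=0
  [24] ##... => .  t=1,i=5
  [23] #.### => .  t=0,i=7
  [22] #.##. => #  t=0,i=4
  [21] #.#.# => #  t=2,i=12
  [20] #.#.. => .  t=2,i=1
  [19] #..## => .  t=3,i=7
  [18] #..#. => .  t=0,i=1
  [17] #...# => .  t=1,i=0
  [16] #.... => #  t=1,i=6
  [15] .#### => .  t=2,i=7
  [14] .###. => .  t=0,i=8
  [13] .##.# => .  t=0,i=5
  [12] .##.. => .  t=0,i=12
  [11] .#.## => #  t=0,i=3
  [10] .#.#. => .  t=2,i=0
  [9] .#..# => .  t=2,i=2
  [8] .#... => #  t=1,i=12
  [7] ..### => .  t=1,i=2
  [6] ..##. => .  t=3,i=4
  [5] ..#.# => #  t=0,i=2
  [4] ..#.. => .  t=1,i=11
  [3] ...## => #  t=1,i=1
  [2] ...#. => #  t=1,i=10
  [1] ....# => #  t=1,i=9
  [0] ..... => #  t=1,i=7
  bits 11010000011000010000100100101111 = 3496020271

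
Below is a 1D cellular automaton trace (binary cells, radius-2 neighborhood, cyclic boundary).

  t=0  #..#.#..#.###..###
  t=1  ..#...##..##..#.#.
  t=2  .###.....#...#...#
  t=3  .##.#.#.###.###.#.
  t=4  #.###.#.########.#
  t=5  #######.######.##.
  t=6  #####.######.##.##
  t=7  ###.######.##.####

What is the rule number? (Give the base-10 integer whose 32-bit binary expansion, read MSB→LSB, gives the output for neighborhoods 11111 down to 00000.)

  ##### -> #   bit 31 = 1  t=4,i=10
  ####. -> .   bit 30 = 0  t=0,i=17
  ###.# -> #   bit 29 = 1  t=3,i=10
  ###.. -> .   bit 28 = 0  t=0,i=0
  ##.## -> #   bit 27 = 1  t=3,i=11
  ##.#. -> #   bit 26 = 1  t=3,i=3
  ##..# -> .   bit 25 = 0  t=0,i=1
  ##... -> #   bit 24 = 1  t=2,i=4
  #.### -> #   bit 23 = 1  t=0,i=10
  #.##. -> .   bit 22 = 0  t=4,i=17
  #.#.# -> #   bit 21 = 1  t=3,i=4
  #.#.. -> .   bit 20 = 0  t=0,i=5
  #..## -> #   bit 19 = 1  t=0,i=14
  #..#. -> #   bit 18 = 1  t=0,i=2
  #...# -> .   bit 17 = 0  t=1,i=0
  #.... -> .   bit 16 = 0  t=2,i=5
  .#### -> #   bit 15 = 1  t=0,i=16
  .###. -> #   bit 14 = 1  t=0,i=11
  .##.# -> #   bit 13 = 1  t=3,i=2
  .##.. -> .   bit 12 = 0  t=1,i=7
  .#.## -> .   bit 11 = 0  t=0,i=9
  .#.#. -> .   bit 10 = 0  t=0,i=4
  .#..# -> #   bit 9 = 1  t=0,i=6
  .#... -> #   bit 8 = 1  t=1,i=3
  ..### -> .   bit 7 = 0  t=0,i=15
  ..##. -> .   bit 6 = 0  t=1,i=6
  ..#.# -> .   bit 5 = 0  t=0,i=3
  ..#.. -> #   bit 4 = 1  t=1,i=2
  ...## -> .   bit 3 = 0  t=1,i=5
  ...#. -> #   bit 2 = 1  t=1,i=1
  ....# -> .   bit 1 = 0  t=2,i=7
  ..... -> #   bit 0 = 1  t=2,i=6
  bits 10101101101011001110001100010101 = 2913788693

2913788693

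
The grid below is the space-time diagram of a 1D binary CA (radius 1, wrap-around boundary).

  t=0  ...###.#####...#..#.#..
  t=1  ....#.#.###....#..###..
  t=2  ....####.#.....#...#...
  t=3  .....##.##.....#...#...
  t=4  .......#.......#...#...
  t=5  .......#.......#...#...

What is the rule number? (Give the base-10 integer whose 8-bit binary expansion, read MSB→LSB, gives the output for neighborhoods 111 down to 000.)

164

  nb ###: next=#  (t=0,i=4, bit7=1)
  nb ##.: next=.  (t=0,i=5, bit6=0)
  nb #.#: next=#  (t=0,i=6, bit5=1)
  nb #..: next=.  (t=0,i=12, bit4=0)
  nb .##: next=.  (t=0,i=3, bit3=0)
  nb .#.: next=#  (t=0,i=15, bit2=1)
  nb ..#: next=.  (t=0,i=2, bit1=0)
  nb ...: next=.  (t=0,i=0, bit0=0)
  bits 10100100 = 164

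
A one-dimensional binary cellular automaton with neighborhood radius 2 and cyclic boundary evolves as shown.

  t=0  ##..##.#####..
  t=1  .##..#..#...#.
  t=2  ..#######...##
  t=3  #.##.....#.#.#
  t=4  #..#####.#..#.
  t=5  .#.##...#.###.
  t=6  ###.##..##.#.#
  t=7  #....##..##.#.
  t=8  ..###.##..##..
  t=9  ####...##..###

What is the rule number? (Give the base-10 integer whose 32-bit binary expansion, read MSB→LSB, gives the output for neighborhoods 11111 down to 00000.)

117832379

  nb #####: next=.  (t=0,i=9, bit31=0)
  nb ####.: next=.  (t=0,i=10, bit30=0)
  nb ###.#: next=.  (t=4,i=7, bit29=0)
  nb ###..: next=.  (t=0,i=11, bit28=0)
  nb ##.##: next=.  (t=0,i=6, bit27=0)
  nb ##.#.: next=#  (t=4,i=8, bit26=1)
  nb ##..#: next=#  (t=0,i=2, bit25=1)
  nb ##...: next=#  (t=2,i=9, bit24=1)
  nb #.###: next=.  (t=0,i=7, bit23=0)
  nb #.##.: next=.  (t=3,i=2, bit22=0)
  nb #.#.#: next=.  (t=3,i=11, bit21=0)
  nb #.#..: next=.  (t=4,i=0, bit20=0)
  nb #..##: next=.  (t=0,i=3, bit19=0)
  nb #..#.: next=#  (t=1,i=4, bit18=1)
  nb #...#: next=.  (t=1,i=10, bit17=0)
  nb #....: next=#  (t=3,i=5, bit16=1)
  nb .####: next=#  (t=0,i=8, bit15=1)
  nb .###.: next=#  (t=5,i=11, bit14=1)
  nb .##.#: next=#  (t=0,i=5, bit13=1)
  nb .##..: next=#  (t=0,i=1, bit12=1)
  nb .#.##: next=#  (t=3,i=12, bit11=1)
  nb .#.#.: next=.  (t=3,i=10, bit10=0)
  nb .#..#: next=#  (t=1,i=6, bit9=1)
  nb .#...: next=.  (t=1,i=9, bit8=0)
  nb ..###: next=#  (t=2,i=2, bit7=1)
  nb ..##.: next=.  (t=0,i=0, bit6=0)
  nb ..#.#: next=#  (t=3,i=9, bit5=1)
  nb ..#..: next=#  (t=1,i=5, bit4=1)
  nb ...##: next=#  (t=2,i=11, bit3=1)
  nb ...#.: next=.  (t=1,i=11, bit2=0)
  nb ....#: next=#  (t=3,i=7, bit1=1)
  nb .....: next=#  (t=3,i=6, bit0=1)
  bits 00000111000001011111101010111011 = 117832379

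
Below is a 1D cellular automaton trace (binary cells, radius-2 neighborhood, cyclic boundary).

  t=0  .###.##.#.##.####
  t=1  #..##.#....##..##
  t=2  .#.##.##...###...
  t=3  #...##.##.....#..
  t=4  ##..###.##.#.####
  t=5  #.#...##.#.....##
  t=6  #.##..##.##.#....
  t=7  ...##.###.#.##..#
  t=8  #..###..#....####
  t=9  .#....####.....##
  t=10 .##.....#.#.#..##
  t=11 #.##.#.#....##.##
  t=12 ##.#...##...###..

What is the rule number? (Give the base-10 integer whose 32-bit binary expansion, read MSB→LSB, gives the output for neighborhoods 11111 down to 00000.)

  #####|#  b31=1 t=4,i=15
  ####.|#  b30=1 t=0,i=15
  ###.#|#  b29=1 t=0,i=3
  ###..|.  b28=0 t=1,i=0
  ##.##|#  b27=1 t=0,i=0
  ##.#.|.  b26=0 t=0,i=7
  ##..#|#  b25=1 t=1,i=1
  ##...|#  b24=1 t=2,i=8
  #.###|.  b23=0 t=0,i=1
  #.##.|.  b22=0 t=0,i=5
  #.#.#|.  b21=0 t=0,i=8
  #.#..|#  b20=1 t=1,i=6
  #..##|.  b19=0 t=1,i=2
  #..#.|#  b18=1 t=3,i=16
  #...#|.  b17=0 t=2,i=9
  #....|.  b16=0 t=1,i=8
  .####|.  b15=0 t=0,i=14
  .###.|.  b14=0 t=0,i=2
  .##.#|#  b13=1 t=0,i=6
  .##..|#  b12=1 t=1,i=12
  .#.##|.  b11=0 t=0,i=9
  .#.#.|.  b10=0 t=10,i=9
  .#..#|#  b9=1 t=3,i=15
  .#...|#  b8=1 t=1,i=7
  ..###|.  b7=0 t=1,i=15
  ..##.|#  b6=1 t=1,i=3
  ..#.#|.  b5=0 t=2,i=1
  ..#..|#  b4=1 t=3,i=0
  ...##|.  b3=0 t=1,i=10
  ...#.|#  b2=1 t=2,i=0
  ....#|.  b1=0 t=1,i=9
  .....|#  b0=1 t=3,i=11
  bits 11101011000101000011001101010101 = 3943969621

3943969621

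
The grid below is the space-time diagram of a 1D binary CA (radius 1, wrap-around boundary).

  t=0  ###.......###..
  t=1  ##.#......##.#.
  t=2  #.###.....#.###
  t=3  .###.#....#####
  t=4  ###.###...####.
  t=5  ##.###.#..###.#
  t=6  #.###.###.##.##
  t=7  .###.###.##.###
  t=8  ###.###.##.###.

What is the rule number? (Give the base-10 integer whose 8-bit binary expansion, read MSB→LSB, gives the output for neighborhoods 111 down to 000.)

188

  ### -> #   bit 7 = 1  t=0,i=1
  ##. -> .   bit 6 = 0  t=0,i=2
  #.# -> #   bit 5 = 1  t=1,i=2
  #.. -> #   bit 4 = 1  t=0,i=3
  .## -> #   bit 3 = 1  t=0,i=0
  .#. -> #   bit 2 = 1  t=1,i=3
  ..# -> .   bit 1 = 0  t=0,i=9
  ... -> .   bit 0 = 0  t=0,i=4
  bits 10111100 = 188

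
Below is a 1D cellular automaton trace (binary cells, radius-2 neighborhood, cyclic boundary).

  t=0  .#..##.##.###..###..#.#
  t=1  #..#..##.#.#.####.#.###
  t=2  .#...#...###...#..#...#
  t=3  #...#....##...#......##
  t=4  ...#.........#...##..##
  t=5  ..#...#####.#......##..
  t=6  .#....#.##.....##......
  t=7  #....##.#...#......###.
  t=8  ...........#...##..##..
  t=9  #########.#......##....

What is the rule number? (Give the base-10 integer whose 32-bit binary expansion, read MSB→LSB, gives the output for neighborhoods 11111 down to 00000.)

  #####|#  b31=1 t=5,i=8
  ####.|#  b30=1 t=1,i=15
  ###.#|.  b29=0 t=1,i=16
  ###..|.  b28=0 t=0,i=12
  ##.##|#  b27=1 t=0,i=6
  ##.#.|.  b26=0 t=1,i=8
  ##..#|#  b25=1 t=0,i=13
  ##...|.  b24=0 t=2,i=12
  #.###|.  b23=0 t=0,i=10
  #.##.|#  b22=1 t=0,i=7
  #.#.#|#  b21=1 t=0,i=22
  #.#..|.  b20=0 t=0,i=1
  #..##|#  b19=1 t=0,i=3
  #..#.|.  b18=0 t=0,i=19
  #...#|.  b17=0 t=2,i=3
  #....|.  b16=0 t=3,i=6
  .####|.  b15=0 t=1,i=14
  .###.|#  b14=1 t=0,i=11
  .##.#|.  b13=0 t=0,i=5
  .##..|.  b12=0 t=3,i=10
  .#.##|.  b11=0 t=1,i=12
  .#.#.|#  b10=1 t=0,i=0
  .#..#|.  b9=0 t=0,i=2
  .#...|.  b8=0 t=2,i=2
  ..###|#  b7=1 t=0,i=15
  ..##.|.  b6=0 t=0,i=4
  ..#.#|#  b5=1 t=0,i=20
  ..#..|.  b4=0 t=1,i=3
  ...##|.  b3=0 t=2,i=8
  ...#.|#  b2=1 t=2,i=4
  ....#|.  b1=0 t=3,i=7
  .....|#  b0=1 t=3,i=17
  bits 11001010011010000100010010100101 = 3395830949

3395830949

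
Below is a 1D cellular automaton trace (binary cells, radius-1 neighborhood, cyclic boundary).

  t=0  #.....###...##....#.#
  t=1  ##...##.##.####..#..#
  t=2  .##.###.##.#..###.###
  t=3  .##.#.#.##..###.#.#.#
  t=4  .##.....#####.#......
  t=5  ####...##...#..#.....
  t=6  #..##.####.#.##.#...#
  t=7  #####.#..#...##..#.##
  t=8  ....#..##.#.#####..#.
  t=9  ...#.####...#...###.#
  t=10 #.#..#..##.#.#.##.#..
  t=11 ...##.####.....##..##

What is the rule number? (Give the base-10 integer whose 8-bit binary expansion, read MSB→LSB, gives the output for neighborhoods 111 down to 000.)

  [7] ### => .  t=0,i=7
  [6] ##. => #  t=0,i=0
  [5] #.# => .  t=0,i=19
  [4] #.. => #  t=0,i=1
  [3] .## => #  t=0,i=6
  [2] .#. => .  t=0,i=18
  [1] ..# => #  t=0,i=5
  [0] ... => .  t=0,i=2
  bits 01011010 = 90

90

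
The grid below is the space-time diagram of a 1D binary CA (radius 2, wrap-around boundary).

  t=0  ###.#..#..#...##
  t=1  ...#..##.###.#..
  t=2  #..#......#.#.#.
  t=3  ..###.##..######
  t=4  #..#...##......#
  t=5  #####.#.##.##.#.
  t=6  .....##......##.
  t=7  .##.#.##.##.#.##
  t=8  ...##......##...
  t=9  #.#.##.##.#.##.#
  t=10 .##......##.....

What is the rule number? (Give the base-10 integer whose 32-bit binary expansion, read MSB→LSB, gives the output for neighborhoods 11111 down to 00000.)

388257081

  nb #####: next=.  (t=0,i=0, bit31=0)
  nb ####.: next=.  (t=0,i=1, bit30=0)
  nb ###.#: next=.  (t=0,i=2, bit29=0)
  nb ###..: next=#  (t=3,i=15, bit28=1)
  nb ##.##: next=.  (t=1,i=8, bit27=0)
  nb ##.#.: next=#  (t=0,i=3, bit26=1)
  nb ##..#: next=#  (t=3,i=0, bit25=1)
  nb ##...: next=#  (t=4,i=9, bit24=1)
  nb #.###: next=.  (t=1,i=9, bit23=0)
  nb #.##.: next=.  (t=3,i=6, bit22=0)
  nb #.#.#: next=#  (t=2,i=12, bit21=1)
  nb #.#..: next=.  (t=0,i=4, bit20=0)
  nb #..##: next=.  (t=1,i=5, bit19=0)
  nb #..#.: next=#  (t=0,i=6, bit18=1)
  nb #...#: next=.  (t=0,i=12, bit17=0)
  nb #....: next=.  (t=1,i=15, bit16=0)
  nb .####: next=.  (t=0,i=15, bit15=0)
  nb .###.: next=#  (t=1,i=10, bit14=1)
  nb .##.#: next=.  (t=1,i=7, bit13=0)
  nb .##..: next=#  (t=3,i=7, bit12=1)
  nb .#.##: next=.  (t=5,i=7, bit11=0)
  nb .#.#.: next=#  (t=2,i=11, bit10=1)
  nb .#..#: next=.  (t=0,i=5, bit9=0)
  nb .#...: next=#  (t=0,i=11, bit8=1)
  nb ..###: next=.  (t=0,i=14, bit7=0)
  nb ..##.: next=.  (t=1,i=6, bit6=0)
  nb ..#.#: next=#  (t=2,i=10, bit5=1)
  nb ..#..: next=#  (t=0,i=7, bit4=1)
  nb ...##: next=#  (t=0,i=13, bit3=1)
  nb ...#.: next=.  (t=1,i=2, bit2=0)
  nb ....#: next=.  (t=1,i=1, bit1=0)
  nb .....: next=#  (t=1,i=0, bit0=1)
  bits 00010111001001000101010100111001 = 388257081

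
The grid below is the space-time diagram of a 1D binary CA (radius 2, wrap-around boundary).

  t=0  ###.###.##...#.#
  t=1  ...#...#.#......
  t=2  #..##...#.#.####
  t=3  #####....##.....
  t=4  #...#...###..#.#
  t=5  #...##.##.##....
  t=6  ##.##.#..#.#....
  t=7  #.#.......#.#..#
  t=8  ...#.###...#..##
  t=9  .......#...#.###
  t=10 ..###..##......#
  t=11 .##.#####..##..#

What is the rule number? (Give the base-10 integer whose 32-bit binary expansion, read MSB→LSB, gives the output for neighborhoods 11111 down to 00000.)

438834649

  ##### -> .   bit 31 = 0  t=2,i=14
  ####. -> .   bit 30 = 0  t=0,i=1
  ###.# -> .   bit 29 = 0  t=0,i=2
  ###.. -> #   bit 28 = 1  t=2,i=0
  ##.## -> #   bit 27 = 1  t=0,i=3
  ##.#. -> .   bit 26 = 0  t=6,i=5
  ##..# -> #   bit 25 = 1  t=2,i=1
  ##... -> .   bit 24 = 0  t=0,i=10
  #.### -> .   bit 23 = 0  t=0,i=4
  #.##. -> .   bit 22 = 0  t=0,i=8
  #.#.# -> #   bit 21 = 1  t=2,i=10
  #.#.. -> .   bit 20 = 0  t=1,i=9
  #..## -> #   bit 19 = 1  t=2,i=2
  #..#. -> .   bit 18 = 0  t=4,i=12
  #...# -> .   bit 17 = 0  t=0,i=11
  #.... -> .   bit 16 = 0  t=1,i=11
  .#### -> .   bit 15 = 0  t=0,i=0
  .###. -> .   bit 14 = 0  t=0,i=5
  .##.# -> .   bit 13 = 0  t=5,i=5
  .##.. -> #   bit 12 = 1  t=0,i=9
  .#.## -> .   bit 11 = 0  t=0,i=14
  .#.#. -> #   bit 10 = 1  t=1,i=8
  .#..# -> .   bit 9 = 0  t=6,i=7
  .#... -> #   bit 8 = 1  t=1,i=4
  ..### -> #   bit 7 = 1  t=3,i=0
  ..##. -> #   bit 6 = 1  t=2,i=3
  ..#.# -> .   bit 5 = 0  t=0,i=13
  ..#.. -> #   bit 4 = 1  t=1,i=3
  ...## -> #   bit 3 = 1  t=3,i=8
  ...#. -> .   bit 2 = 0  t=0,i=12
  ....# -> .   bit 1 = 0  t=1,i=1
  ..... -> #   bit 0 = 1  t=1,i=0
  bits 00011010001010000001010111011001 = 438834649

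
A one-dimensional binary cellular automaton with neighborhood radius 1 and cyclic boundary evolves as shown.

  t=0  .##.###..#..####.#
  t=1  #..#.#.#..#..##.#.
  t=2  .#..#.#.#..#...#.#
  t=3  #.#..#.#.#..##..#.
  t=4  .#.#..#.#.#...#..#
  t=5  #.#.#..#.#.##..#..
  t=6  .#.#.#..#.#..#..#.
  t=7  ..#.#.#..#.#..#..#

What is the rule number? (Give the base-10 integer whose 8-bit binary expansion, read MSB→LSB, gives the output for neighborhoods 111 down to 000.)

  ### -> #   bit 7 = 1  t=0,i=5
  ##. -> .   bit 6 = 0  t=0,i=2
  #.# -> #   bit 5 = 1  t=0,i=0
  #.. -> #   bit 4 = 1  t=0,i=7
  .## -> .   bit 3 = 0  t=0,i=1
  .#. -> .   bit 2 = 0  t=0,i=9
  ..# -> .   bit 1 = 0  t=0,i=8
  ... -> #   bit 0 = 1  t=2,i=13
  bits 10110001 = 177

177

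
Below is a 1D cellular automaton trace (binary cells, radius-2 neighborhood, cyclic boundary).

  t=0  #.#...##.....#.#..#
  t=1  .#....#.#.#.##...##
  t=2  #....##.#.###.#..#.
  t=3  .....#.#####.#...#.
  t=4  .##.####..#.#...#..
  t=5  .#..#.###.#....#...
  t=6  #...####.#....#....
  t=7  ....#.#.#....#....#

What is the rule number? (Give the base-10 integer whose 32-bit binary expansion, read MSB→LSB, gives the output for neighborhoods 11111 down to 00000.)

1474840805

  nb #####: next=.  (t=3,i=9, bit31=0)
  nb ####.: next=#  (t=3,i=10, bit30=1)
  nb ###.#: next=.  (t=2,i=12, bit29=0)
  nb ###..: next=#  (t=4,i=7, bit28=1)
  nb ##.##: next=.  (t=4,i=3, bit27=0)
  nb ##.#.: next=#  (t=0,i=1, bit26=1)
  nb ##..#: next=#  (t=4,i=8, bit25=1)
  nb ##...: next=#  (t=0,i=8, bit24=1)
  nb #.###: next=#  (t=2,i=10, bit23=1)
  nb #.##.: next=#  (t=1,i=12, bit22=1)
  nb #.#.#: next=#  (t=1,i=8, bit21=1)
  nb #.#..: next=.  (t=0,i=2, bit20=0)
  nb #..##: next=#  (t=0,i=17, bit19=1)
  nb #..#.: next=.  (t=2,i=16, bit18=0)
  nb #...#: next=.  (t=0,i=4, bit17=0)
  nb #....: next=.  (t=0,i=9, bit16=0)
  nb .####: next=.  (t=3,i=8, bit15=0)
  nb .###.: next=#  (t=2,i=11, bit14=1)
  nb .##.#: next=.  (t=0,i=0, bit13=0)
  nb .##..: next=.  (t=0,i=7, bit12=0)
  nb .#.##: next=#  (t=1,i=11, bit11=1)
  nb .#.#.: next=.  (t=0,i=14, bit10=0)
  nb .#..#: next=.  (t=0,i=16, bit9=0)
  nb .#...: next=.  (t=0,i=3, bit8=0)
  nb ..###: next=#  (t=6,i=4, bit7=1)
  nb ..##.: next=#  (t=0,i=6, bit6=1)
  nb ..#.#: next=#  (t=0,i=13, bit5=1)
  nb ..#..: next=.  (t=3,i=17, bit4=0)
  nb ...##: next=.  (t=0,i=5, bit3=0)
  nb ...#.: next=#  (t=0,i=12, bit2=1)
  nb ....#: next=.  (t=0,i=11, bit1=0)
  nb .....: next=#  (t=0,i=10, bit0=1)
  bits 01010111111010000100100011100101 = 1474840805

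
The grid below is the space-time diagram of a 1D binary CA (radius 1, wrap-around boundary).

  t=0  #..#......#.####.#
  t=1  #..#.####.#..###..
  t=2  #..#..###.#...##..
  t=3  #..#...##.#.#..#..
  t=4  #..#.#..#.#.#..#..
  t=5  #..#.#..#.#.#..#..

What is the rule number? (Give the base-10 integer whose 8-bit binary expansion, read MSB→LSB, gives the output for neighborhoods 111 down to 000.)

  ### -> #   bit 7 = 1  t=0,i=13
  ##. -> #   bit 6 = 1  t=0,i=0
  #.# -> .   bit 5 = 0  t=0,i=11
  #.. -> .   bit 4 = 0  t=0,i=1
  .## -> .   bit 3 = 0  t=0,i=12
  .#. -> #   bit 2 = 1  t=0,i=3
  ..# -> .   bit 1 = 0  t=0,i=2
  ... -> #   bit 0 = 1  t=0,i=5
  bits 11000101 = 197

197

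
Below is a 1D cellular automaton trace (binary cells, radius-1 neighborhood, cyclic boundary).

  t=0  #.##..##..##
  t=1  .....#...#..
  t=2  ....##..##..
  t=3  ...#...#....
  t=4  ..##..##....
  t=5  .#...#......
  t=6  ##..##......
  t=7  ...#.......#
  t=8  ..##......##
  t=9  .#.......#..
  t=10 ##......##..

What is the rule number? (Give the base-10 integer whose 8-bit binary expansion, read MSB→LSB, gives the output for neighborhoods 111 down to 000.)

6

  nb ###: next=.  (t=0,i=11, bit7=0)
  nb ##.: next=.  (t=0,i=0, bit6=0)
  nb #.#: next=.  (t=0,i=1, bit5=0)
  nb #..: next=.  (t=0,i=4, bit4=0)
  nb .##: next=.  (t=0,i=2, bit3=0)
  nb .#.: next=#  (t=1,i=5, bit2=1)
  nb ..#: next=#  (t=0,i=5, bit1=1)
  nb ...: next=.  (t=1,i=0, bit0=0)
  bits 00000110 = 6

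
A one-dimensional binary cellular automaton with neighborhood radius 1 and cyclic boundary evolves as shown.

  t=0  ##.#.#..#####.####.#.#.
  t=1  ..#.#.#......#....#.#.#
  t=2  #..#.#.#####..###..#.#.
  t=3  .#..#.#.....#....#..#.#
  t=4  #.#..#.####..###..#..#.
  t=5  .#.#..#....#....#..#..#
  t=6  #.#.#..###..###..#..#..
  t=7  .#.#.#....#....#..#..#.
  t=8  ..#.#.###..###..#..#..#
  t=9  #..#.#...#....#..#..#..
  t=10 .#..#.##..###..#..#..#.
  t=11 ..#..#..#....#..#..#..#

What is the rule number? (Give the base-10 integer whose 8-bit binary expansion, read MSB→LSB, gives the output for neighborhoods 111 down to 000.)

  nb ###: next=.  (t=0,i=9, bit7=0)
  nb ##.: next=.  (t=0,i=1, bit6=0)
  nb #.#: next=#  (t=0,i=2, bit5=1)
  nb #..: next=#  (t=0,i=6, bit4=1)
  nb .##: next=.  (t=0,i=0, bit3=0)
  nb .#.: next=.  (t=0,i=3, bit2=0)
  nb ..#: next=.  (t=0,i=7, bit1=0)
  nb ...: next=#  (t=1,i=8, bit0=1)
  bits 00110001 = 49

49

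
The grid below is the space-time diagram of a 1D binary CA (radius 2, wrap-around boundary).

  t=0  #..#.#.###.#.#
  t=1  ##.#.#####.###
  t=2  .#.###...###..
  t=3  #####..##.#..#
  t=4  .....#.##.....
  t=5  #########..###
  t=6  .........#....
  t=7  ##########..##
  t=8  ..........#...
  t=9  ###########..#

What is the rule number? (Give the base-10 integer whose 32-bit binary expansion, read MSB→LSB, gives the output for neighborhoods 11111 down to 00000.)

  [31] ##### => .  t=1,i=7
  [30] ####. => .  t=1,i=0
  [29] ###.# => #  t=0,i=9
  [28] ###.. => .  t=2,i=5
  [27] ##.## => #  t=1,i=10
  [26] ##.#. => .  t=0,i=10
  [25] ##..# => #  t=0,i=1
  [24] ##... => .  t=2,i=6
  [23] #.### => #  t=0,i=7
  [22] #.##. => #  t=0,i=13
  [21] #.#.# => #  t=0,i=5
  [20] #.#.. => .  t=3,i=10
  [19] #..## => .  t=3,i=6
  [18] #..#. => .  t=0,i=2
  [17] #...# => #  t=2,i=7
  [16] #.... => .  t=4,i=10
  [15] .#### => .  t=1,i=6
  [14] .###. => #  t=0,i=8
  [13] .##.# => #  t=3,i=8
  [12] .##.. => #  t=0,i=0
  [11] .#.## => #  t=0,i=6
  [10] .#.#. => .  t=0,i=4
  [9] .#..# => .  t=3,i=11
  [8] .#... => .  t=6,i=10
  [7] ..### => .  t=2,i=9
  [6] ..##. => #  t=3,i=7
  [5] ..#.# => #  t=0,i=3
  [4] ..#.. => #  t=6,i=9
  [3] ...## => #  t=2,i=8
  [2] ...#. => #  t=2,i=0
  [1] ....# => #  t=4,i=3
  [0] ..... => #  t=4,i=0
  bits 00101010111000100111100001111111 = 719485055

719485055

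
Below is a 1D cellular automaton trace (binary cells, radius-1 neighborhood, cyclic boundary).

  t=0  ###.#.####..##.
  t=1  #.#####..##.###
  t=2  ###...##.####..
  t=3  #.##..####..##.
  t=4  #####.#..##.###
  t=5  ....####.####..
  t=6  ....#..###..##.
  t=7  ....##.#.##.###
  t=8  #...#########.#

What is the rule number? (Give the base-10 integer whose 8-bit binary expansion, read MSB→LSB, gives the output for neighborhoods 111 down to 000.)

124

  [7] ### => .  t=0,i=1
  [6] ##. => #  t=0,i=2
  [5] #.# => #  t=0,i=3
  [4] #.. => #  t=0,i=10
  [3] .## => #  t=0,i=0
  [2] .#. => #  t=0,i=4
  [1] ..# => .  t=0,i=11
  [0] ... => .  t=2,i=4
  bits 01111100 = 124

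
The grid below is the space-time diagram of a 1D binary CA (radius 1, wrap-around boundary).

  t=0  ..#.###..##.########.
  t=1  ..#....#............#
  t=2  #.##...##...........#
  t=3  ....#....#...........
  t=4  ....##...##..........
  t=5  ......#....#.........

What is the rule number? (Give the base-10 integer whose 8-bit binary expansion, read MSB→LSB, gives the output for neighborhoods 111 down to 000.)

  ### -> .   bit 7 = 0  t=0,i=5
  ##. -> .   bit 6 = 0  t=0,i=6
  #.# -> .   bit 5 = 0  t=0,i=3
  #.. -> #   bit 4 = 1  t=0,i=7
  .## -> .   bit 3 = 0  t=0,i=4
  .#. -> #   bit 2 = 1  t=0,i=2
  ..# -> .   bit 1 = 0  t=0,i=1
  ... -> .   bit 0 = 0  t=0,i=0
  bits 00010100 = 20

20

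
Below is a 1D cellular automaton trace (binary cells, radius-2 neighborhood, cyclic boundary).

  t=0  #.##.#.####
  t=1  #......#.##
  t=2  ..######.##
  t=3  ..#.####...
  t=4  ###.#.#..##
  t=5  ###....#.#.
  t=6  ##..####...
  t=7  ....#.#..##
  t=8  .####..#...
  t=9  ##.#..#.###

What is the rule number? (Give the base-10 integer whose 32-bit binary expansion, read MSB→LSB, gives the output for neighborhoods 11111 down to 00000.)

  nb #####: next=#  (t=0,i=9, bit31=1)
  nb ####.: next=#  (t=0,i=10, bit30=1)
  nb ###.#: next=#  (t=0,i=0, bit29=1)
  nb ###..: next=.  (t=1,i=0, bit28=0)
  nb ##.##: next=.  (t=0,i=1, bit27=0)
  nb ##.#.: next=.  (t=0,i=4, bit26=0)
  nb ##..#: next=.  (t=2,i=0, bit25=0)
  nb ##...: next=.  (t=1,i=1, bit24=0)
  nb #.###: next=#  (t=0,i=7, bit23=1)
  nb #.##.: next=.  (t=0,i=2, bit22=0)
  nb #.#.#: next=.  (t=0,i=5, bit21=0)
  nb #.#..: next=.  (t=4,i=6, bit20=0)
  nb #..##: next=.  (t=2,i=1, bit19=0)
  nb #..#.: next=#  (t=8,i=6, bit18=1)
  nb #...#: next=#  (t=6,i=9, bit17=1)
  nb #....: next=#  (t=1,i=2, bit16=1)
  nb .####: next=.  (t=0,i=8, bit15=0)
  nb .###.: next=#  (t=1,i=10, bit14=1)
  nb .##.#: next=.  (t=0,i=3, bit13=0)
  nb .##..: next=.  (t=2,i=10, bit12=0)
  nb .#.##: next=.  (t=0,i=6, bit11=0)
  nb .#.#.: next=.  (t=4,i=5, bit10=0)
  nb .#..#: next=#  (t=4,i=7, bit9=1)
  nb .#...: next=#  (t=8,i=8, bit8=1)
  nb ..###: next=#  (t=2,i=2, bit7=1)
  nb ..##.: next=.  (t=6,i=0, bit6=0)
  nb ..#.#: next=#  (t=1,i=7, bit5=1)
  nb ..#..: next=.  (t=8,i=7, bit4=0)
  nb ...##: next=#  (t=6,i=10, bit3=1)
  nb ...#.: next=#  (t=1,i=6, bit2=1)
  nb ....#: next=#  (t=1,i=5, bit1=1)
  nb .....: next=#  (t=1,i=3, bit0=1)
  bits 11100000100001110100001110101111 = 3766961071

3766961071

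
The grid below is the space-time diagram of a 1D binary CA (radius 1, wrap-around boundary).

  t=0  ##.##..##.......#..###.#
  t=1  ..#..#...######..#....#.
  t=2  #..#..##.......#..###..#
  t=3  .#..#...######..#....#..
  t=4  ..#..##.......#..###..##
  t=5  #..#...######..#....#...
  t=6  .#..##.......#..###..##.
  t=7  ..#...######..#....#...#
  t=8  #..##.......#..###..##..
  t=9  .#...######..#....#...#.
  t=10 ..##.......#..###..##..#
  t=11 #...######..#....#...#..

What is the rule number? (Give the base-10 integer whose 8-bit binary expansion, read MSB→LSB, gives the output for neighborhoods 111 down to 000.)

  nb ###: next=.  (t=0,i=0, bit7=0)
  nb ##.: next=.  (t=0,i=1, bit6=0)
  nb #.#: next=#  (t=0,i=2, bit5=1)
  nb #..: next=#  (t=0,i=5, bit4=1)
  nb .##: next=.  (t=0,i=3, bit3=0)
  nb .#.: next=.  (t=0,i=16, bit2=0)
  nb ..#: next=.  (t=0,i=6, bit1=0)
  nb ...: next=#  (t=0,i=10, bit0=1)
  bits 00110001 = 49

49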